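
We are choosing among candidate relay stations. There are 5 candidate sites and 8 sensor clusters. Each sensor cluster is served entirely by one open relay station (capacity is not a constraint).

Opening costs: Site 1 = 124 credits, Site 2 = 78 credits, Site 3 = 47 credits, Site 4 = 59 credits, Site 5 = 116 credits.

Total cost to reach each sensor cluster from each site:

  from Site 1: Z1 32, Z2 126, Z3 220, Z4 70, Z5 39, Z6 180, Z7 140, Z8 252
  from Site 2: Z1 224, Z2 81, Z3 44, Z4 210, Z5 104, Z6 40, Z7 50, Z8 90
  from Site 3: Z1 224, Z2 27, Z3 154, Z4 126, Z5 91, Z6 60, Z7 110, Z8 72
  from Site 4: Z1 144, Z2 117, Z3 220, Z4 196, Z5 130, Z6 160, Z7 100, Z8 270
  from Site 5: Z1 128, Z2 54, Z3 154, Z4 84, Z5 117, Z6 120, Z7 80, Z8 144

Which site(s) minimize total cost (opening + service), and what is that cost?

Open Site 1, Site 2 and Site 3; minimum total cost 623.

For any fixed open set, each sensor cluster goes to its cheapest open site; total = fixed + service.
{Site 1, Site 2, Site 3}: Z1→Site 1 32, Z2→Site 3 27, Z3→Site 2 44, Z4→Site 1 70, Z5→Site 1 39, Z6→Site 2 40, Z7→Site 2 50, Z8→Site 3 72. Service 374; fixed 249; total 623.
{Site 1, Site 2}: service 446 + fixed 202 = 648
{Site 1, Site 2, Site 3, Site 4}: service 374 + fixed 308 = 682
{Site 1, Site 2, Site 3, Site 4, Site 5}: service 374 + fixed 424 = 798
No other subset beats 623.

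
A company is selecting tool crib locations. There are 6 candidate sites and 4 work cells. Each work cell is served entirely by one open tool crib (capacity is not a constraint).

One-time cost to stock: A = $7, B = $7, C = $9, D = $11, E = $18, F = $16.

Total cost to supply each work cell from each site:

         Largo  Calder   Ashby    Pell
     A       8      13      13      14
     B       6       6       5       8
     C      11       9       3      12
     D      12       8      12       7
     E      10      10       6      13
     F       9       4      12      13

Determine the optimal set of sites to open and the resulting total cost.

For any fixed open set, each work cell goes to its cheapest open site; total = fixed + service.
{B}: Largo→B 6, Calder→B 6, Ashby→B 5, Pell→B 8. Service 25; fixed 7; total 32.
{A, B}: Largo→B 6, Calder→B 6, Ashby→B 5, Pell→B 8. Service 25; fixed 14; total 39.
{B, C}: Largo→B 6, Calder→B 6, Ashby→C 3, Pell→B 8. Service 23; fixed 16; total 39.
{A, B, C, D, E, F}: service 20 + fixed 68 = 88
No other subset beats 32.

Open B only; minimum total cost 32.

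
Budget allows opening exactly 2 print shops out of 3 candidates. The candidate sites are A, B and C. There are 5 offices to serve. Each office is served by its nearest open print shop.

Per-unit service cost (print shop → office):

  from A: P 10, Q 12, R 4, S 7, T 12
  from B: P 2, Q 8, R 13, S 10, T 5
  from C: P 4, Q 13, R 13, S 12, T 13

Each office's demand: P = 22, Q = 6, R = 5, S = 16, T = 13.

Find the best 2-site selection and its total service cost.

With exactly 2 open, each office uses its cheapest among the chosen.
{A, B}: P→B 2·22=44, Q→B 8·6=48, R→A 4·5=20, S→A 7·16=112, T→B 5·13=65. Service cost 289.
{B, C}: service cost 382
{A, C}: service cost 448
Among all 3 size-2 choices, {A, B} is lowest.

Choose A and B; total service cost 289.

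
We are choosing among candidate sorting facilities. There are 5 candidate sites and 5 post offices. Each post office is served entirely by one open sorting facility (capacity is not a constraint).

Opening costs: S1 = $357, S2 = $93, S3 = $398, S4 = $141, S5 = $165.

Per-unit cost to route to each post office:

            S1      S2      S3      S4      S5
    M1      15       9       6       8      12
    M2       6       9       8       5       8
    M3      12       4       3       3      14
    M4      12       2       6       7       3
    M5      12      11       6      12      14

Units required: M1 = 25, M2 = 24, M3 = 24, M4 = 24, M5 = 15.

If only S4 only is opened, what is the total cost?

Total cost: 881

Each post office is assigned to its cheapest site among the open ones.
{S4}: M1→S4 8·25=200, M2→S4 5·24=120, M3→S4 3·24=72, M4→S4 7·24=168, M5→S4 12·15=180. Service 740; fixed 141; total 881.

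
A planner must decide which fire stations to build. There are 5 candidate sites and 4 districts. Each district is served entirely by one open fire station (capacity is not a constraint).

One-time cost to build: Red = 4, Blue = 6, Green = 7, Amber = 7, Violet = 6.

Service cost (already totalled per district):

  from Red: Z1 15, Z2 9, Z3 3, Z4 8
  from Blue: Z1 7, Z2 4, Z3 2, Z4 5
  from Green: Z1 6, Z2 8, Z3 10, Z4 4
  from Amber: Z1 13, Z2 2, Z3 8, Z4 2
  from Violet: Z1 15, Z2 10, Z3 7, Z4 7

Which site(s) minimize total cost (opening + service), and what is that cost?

Open Blue only; minimum total cost 24.

For any fixed open set, each district goes to its cheapest open site; total = fixed + service.
{Blue}: Z1→Blue 7, Z2→Blue 4, Z3→Blue 2, Z4→Blue 5. Service 18; fixed 6; total 24.
{Blue, Amber}: Z1→Blue 7, Z2→Amber 2, Z3→Blue 2, Z4→Amber 2. Service 13; fixed 13; total 26.
{Red, Blue}: Z1→Blue 7, Z2→Blue 4, Z3→Blue 2, Z4→Blue 5. Service 18; fixed 10; total 28.
{Red, Blue, Green, Amber, Violet}: service 12 + fixed 30 = 42
No other subset beats 24.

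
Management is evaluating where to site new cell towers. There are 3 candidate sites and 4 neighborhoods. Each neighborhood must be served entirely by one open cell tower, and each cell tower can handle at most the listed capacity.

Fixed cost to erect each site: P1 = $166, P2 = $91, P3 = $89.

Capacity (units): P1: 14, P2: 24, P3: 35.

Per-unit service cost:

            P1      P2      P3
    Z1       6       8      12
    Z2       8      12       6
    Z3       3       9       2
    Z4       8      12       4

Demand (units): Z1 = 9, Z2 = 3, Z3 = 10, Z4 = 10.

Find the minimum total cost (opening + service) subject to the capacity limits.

Minimum total cost: 275

Open {P3}: Z1→P3 12·9=108, Z2→P3 6·3=18, Z3→P3 2·10=20, Z4→P3 4·10=40.
Loads: P3 carries 32/35. Service 186; fixed 89; total 275.
Next best feasible plan costs 330.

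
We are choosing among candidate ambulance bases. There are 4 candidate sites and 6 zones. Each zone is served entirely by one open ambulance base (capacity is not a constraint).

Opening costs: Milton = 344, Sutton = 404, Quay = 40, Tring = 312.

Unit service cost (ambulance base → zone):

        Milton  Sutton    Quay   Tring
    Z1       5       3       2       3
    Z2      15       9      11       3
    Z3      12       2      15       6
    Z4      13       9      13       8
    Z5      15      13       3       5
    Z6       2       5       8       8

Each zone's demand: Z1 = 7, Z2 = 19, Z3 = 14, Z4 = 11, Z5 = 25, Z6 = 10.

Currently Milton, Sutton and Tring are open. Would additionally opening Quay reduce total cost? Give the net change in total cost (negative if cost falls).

Yes — net change −17 (cost falls by 17).

Current service cost with {Milton, Sutton, Tring}: 339.
Adding Quay: each zone re-picks its cheapest; new service cost 282, saving 57.
Extra fixed cost: 40. Net change = 40 − 57 = -17.
(Totals: 1399 → 1382.)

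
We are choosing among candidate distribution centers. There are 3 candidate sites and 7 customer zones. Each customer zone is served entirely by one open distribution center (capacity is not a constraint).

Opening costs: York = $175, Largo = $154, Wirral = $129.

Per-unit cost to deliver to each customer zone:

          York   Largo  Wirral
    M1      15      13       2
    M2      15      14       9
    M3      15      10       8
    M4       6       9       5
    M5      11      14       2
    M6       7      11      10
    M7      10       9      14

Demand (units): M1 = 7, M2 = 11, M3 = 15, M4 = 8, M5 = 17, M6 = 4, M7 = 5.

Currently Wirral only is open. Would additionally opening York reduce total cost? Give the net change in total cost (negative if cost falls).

Current service cost with {Wirral}: 417.
Adding York: each customer zone re-picks its cheapest; new service cost 385, saving 32.
Extra fixed cost: 175. Net change = 175 − 32 = 143.
(Totals: 546 → 689.)

No — net change +143 (cost rises by 143).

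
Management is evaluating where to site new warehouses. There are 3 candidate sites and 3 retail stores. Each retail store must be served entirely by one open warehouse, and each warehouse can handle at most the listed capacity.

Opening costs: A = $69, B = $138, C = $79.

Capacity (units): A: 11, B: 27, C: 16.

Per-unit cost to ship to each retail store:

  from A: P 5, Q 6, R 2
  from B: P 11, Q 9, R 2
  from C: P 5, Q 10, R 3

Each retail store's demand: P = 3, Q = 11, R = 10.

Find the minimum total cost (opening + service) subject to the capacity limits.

Open {A, C}: P→C 5·3=15, Q→A 6·11=66, R→C 3·10=30.
Loads: A carries 11/11, C carries 13/16. Service 111; fixed 148; total 259.
Next best feasible plan costs 290.

Minimum total cost: 259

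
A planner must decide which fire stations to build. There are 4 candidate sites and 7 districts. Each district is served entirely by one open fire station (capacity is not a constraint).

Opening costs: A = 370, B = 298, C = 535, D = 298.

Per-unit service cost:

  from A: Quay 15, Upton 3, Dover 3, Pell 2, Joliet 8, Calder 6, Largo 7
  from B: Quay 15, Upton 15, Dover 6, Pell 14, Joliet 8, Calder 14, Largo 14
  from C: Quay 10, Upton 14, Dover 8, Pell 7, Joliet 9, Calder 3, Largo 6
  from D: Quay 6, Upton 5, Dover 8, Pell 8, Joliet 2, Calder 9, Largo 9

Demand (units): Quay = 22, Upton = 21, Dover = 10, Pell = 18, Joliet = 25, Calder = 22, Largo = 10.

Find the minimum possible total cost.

For any fixed open set, each district goes to its cheapest open site; total = fixed + service.
{D}: Quay→D 6·22=132, Upton→D 5·21=105, Dover→D 8·10=80, Pell→D 8·18=144, Joliet→D 2·25=50, Calder→D 9·22=198, Largo→D 9·10=90. Service 799; fixed 298; total 1097.
{A, D}: service 513 + fixed 668 = 1181
{A}: Quay→A 15·22=330, Upton→A 3·21=63, Dover→A 3·10=30, Pell→A 2·18=36, Joliet→A 8·25=200, Calder→A 6·22=132, Largo→A 7·10=70. Service 861; fixed 370; total 1231.
{A, B, C, D}: service 437 + fixed 1501 = 1938
No other subset beats 1097.

Minimum total cost: 1097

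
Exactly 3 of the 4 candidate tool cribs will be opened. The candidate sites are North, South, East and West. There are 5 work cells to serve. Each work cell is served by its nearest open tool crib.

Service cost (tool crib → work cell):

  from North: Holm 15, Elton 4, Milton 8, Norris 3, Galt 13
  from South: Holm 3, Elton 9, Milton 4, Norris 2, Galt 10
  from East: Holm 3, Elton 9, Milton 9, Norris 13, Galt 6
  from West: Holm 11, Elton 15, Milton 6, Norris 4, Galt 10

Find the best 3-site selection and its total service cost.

Choose North, South and East; total service cost 19.

With exactly 3 open, each work cell uses its cheapest among the chosen.
{North, South, East}: Holm→South 3, Elton→North 4, Milton→South 4, Norris→South 2, Galt→East 6. Service cost 19.
{North, East, West}: service cost 22
{North, South, West}: service cost 23
Among all 4 size-3 choices, {North, South, East} is lowest.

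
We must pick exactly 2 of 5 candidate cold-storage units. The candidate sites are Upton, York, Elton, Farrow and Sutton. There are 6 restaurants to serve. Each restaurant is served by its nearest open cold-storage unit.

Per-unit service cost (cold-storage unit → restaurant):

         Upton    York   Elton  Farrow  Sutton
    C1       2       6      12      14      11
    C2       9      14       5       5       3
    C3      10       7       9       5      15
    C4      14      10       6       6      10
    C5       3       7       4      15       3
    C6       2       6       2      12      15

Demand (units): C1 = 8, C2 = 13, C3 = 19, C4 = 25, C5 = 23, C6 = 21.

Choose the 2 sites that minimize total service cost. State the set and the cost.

With exactly 2 open, each restaurant uses its cheapest among the chosen.
{Upton, Farrow}: C1→Upton 2·8=16, C2→Farrow 5·13=65, C3→Farrow 5·19=95, C4→Farrow 6·25=150, C5→Upton 3·23=69, C6→Upton 2·21=42. Service cost 437.
{Upton, Elton}: service cost 513
{York, Elton}: service cost 530
Among all 10 size-2 choices, {Upton, Farrow} is lowest.

Choose Upton and Farrow; total service cost 437.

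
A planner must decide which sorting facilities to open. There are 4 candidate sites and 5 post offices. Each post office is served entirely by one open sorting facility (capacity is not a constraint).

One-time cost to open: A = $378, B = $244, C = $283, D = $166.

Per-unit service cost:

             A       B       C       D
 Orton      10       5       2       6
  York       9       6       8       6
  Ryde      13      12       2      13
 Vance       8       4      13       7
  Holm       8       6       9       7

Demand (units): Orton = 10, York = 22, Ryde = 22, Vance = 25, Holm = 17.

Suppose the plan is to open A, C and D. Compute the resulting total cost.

Each post office is assigned to its cheapest site among the open ones.
{A, C, D}: Orton→C 2·10=20, York→D 6·22=132, Ryde→C 2·22=44, Vance→D 7·25=175, Holm→D 7·17=119. Service 490; fixed 827; total 1317.

Total cost: 1317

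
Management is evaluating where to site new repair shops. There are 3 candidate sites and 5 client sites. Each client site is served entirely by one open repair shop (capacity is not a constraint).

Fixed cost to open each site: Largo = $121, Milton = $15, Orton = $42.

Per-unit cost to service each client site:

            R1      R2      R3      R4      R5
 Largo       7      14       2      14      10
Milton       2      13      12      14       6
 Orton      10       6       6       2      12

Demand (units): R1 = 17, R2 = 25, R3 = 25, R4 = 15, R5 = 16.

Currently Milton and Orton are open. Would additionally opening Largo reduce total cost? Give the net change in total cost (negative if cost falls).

No — net change +21 (cost rises by 21).

Current service cost with {Milton, Orton}: 460.
Adding Largo: each client site re-picks its cheapest; new service cost 360, saving 100.
Extra fixed cost: 121. Net change = 121 − 100 = 21.
(Totals: 517 → 538.)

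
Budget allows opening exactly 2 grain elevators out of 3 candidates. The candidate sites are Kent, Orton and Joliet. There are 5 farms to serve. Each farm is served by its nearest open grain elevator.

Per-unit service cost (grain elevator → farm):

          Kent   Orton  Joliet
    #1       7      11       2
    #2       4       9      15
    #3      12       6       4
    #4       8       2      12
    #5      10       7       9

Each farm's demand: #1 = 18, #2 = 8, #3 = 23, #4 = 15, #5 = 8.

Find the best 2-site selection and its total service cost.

Choose Orton and Joliet; total service cost 286.

With exactly 2 open, each farm uses its cheapest among the chosen.
{Orton, Joliet}: #1→Joliet 2·18=36, #2→Orton 9·8=72, #3→Joliet 4·23=92, #4→Orton 2·15=30, #5→Orton 7·8=56. Service cost 286.
{Kent, Joliet}: service cost 352
{Kent, Orton}: service cost 382
Among all 3 size-2 choices, {Orton, Joliet} is lowest.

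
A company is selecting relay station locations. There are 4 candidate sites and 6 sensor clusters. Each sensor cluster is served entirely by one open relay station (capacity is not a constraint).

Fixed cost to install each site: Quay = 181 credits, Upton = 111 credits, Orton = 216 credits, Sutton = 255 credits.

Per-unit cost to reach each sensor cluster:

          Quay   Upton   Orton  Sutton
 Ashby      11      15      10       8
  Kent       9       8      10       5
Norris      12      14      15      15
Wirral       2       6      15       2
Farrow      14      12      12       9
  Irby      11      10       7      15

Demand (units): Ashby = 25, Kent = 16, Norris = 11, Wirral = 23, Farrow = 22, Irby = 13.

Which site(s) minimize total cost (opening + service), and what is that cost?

For any fixed open set, each sensor cluster goes to its cheapest open site; total = fixed + service.
{Sutton}: Ashby→Sutton 8·25=200, Kent→Sutton 5·16=80, Norris→Sutton 15·11=165, Wirral→Sutton 2·23=46, Farrow→Sutton 9·22=198, Irby→Sutton 15·13=195. Service 884; fixed 255; total 1139.
{Upton, Sutton}: Ashby→Sutton 8·25=200, Kent→Sutton 5·16=80, Norris→Upton 14·11=154, Wirral→Sutton 2·23=46, Farrow→Sutton 9·22=198, Irby→Upton 10·13=130. Service 808; fixed 366; total 1174.
{Quay}: service 1048 + fixed 181 = 1229
{Quay, Upton, Orton, Sutton}: Ashby→Sutton 8·25=200, Kent→Sutton 5·16=80, Norris→Quay 12·11=132, Wirral→Quay 2·23=46, Farrow→Sutton 9·22=198, Irby→Orton 7·13=91. Service 747; fixed 763; total 1510.
(All 15 nonempty subsets were checked; Sutton only is lowest.)

Open Sutton only; minimum total cost 1139.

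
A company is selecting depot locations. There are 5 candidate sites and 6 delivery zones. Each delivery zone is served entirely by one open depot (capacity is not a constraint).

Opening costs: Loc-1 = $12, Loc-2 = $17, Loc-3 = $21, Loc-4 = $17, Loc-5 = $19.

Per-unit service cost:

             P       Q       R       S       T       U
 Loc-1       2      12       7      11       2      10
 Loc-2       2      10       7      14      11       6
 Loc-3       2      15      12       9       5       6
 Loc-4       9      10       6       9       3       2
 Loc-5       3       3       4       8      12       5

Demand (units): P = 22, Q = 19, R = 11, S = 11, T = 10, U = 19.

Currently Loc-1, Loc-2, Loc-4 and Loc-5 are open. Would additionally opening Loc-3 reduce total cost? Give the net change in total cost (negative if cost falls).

Current service cost with {Loc-1, Loc-2, Loc-4, Loc-5}: 291.
Adding Loc-3: each delivery zone re-picks its cheapest; new service cost 291, saving 0.
Extra fixed cost: 21. Net change = 21 − 0 = 21.
(Totals: 356 → 377.)

No — net change +21 (cost rises by 21).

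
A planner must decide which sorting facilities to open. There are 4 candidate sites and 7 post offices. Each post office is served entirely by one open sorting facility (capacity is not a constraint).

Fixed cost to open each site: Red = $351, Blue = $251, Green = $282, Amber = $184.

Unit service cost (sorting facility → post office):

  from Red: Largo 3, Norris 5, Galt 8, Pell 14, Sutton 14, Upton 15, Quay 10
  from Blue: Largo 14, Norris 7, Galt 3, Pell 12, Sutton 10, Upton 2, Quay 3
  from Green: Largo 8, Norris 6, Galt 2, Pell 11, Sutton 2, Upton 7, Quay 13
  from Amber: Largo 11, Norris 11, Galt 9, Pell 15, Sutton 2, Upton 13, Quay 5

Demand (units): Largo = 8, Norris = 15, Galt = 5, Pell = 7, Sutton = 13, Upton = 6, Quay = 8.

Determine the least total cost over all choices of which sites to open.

For any fixed open set, each post office goes to its cheapest open site; total = fixed + service.
{Green}: Largo→Green 8·8=64, Norris→Green 6·15=90, Galt→Green 2·5=10, Pell→Green 11·7=77, Sutton→Green 2·13=26, Upton→Green 7·6=42, Quay→Green 13·8=104. Service 413; fixed 282; total 695.
{Amber}: Largo→Amber 11·8=88, Norris→Amber 11·15=165, Galt→Amber 9·5=45, Pell→Amber 15·7=105, Sutton→Amber 2·13=26, Upton→Amber 13·6=78, Quay→Amber 5·8=40. Service 547; fixed 184; total 731.
{Blue}: Largo→Blue 14·8=112, Norris→Blue 7·15=105, Galt→Blue 3·5=15, Pell→Blue 12·7=84, Sutton→Blue 10·13=130, Upton→Blue 2·6=12, Quay→Blue 3·8=24. Service 482; fixed 251; total 733.
{Red, Blue, Green, Amber}: Largo→Red 3·8=24, Norris→Red 5·15=75, Galt→Green 2·5=10, Pell→Green 11·7=77, Sutton→Green 2·13=26, Upton→Blue 2·6=12, Quay→Blue 3·8=24. Service 248; fixed 1068; total 1316.
No other subset beats 695.

Minimum total cost: 695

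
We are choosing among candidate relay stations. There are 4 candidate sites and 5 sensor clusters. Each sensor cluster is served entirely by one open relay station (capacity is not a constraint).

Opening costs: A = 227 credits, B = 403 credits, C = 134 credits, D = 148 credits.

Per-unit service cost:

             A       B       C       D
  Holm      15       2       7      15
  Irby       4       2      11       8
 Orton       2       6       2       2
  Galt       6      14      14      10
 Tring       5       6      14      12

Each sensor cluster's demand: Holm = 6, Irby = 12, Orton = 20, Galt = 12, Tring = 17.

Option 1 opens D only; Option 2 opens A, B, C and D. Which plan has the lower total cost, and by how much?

Option 1 is cheaper by 447.

Option 1: {D}: Holm→D 15·6=90, Irby→D 8·12=96, Orton→D 2·20=40, Galt→D 10·12=120, Tring→D 12·17=204. Service 550; fixed 148; total 698.
Option 2: {A, B, C, D}: Holm→B 2·6=12, Irby→B 2·12=24, Orton→A 2·20=40, Galt→A 6·12=72, Tring→A 5·17=85. Service 233; fixed 912; total 1145.
Difference: |698 − 1145| = 447.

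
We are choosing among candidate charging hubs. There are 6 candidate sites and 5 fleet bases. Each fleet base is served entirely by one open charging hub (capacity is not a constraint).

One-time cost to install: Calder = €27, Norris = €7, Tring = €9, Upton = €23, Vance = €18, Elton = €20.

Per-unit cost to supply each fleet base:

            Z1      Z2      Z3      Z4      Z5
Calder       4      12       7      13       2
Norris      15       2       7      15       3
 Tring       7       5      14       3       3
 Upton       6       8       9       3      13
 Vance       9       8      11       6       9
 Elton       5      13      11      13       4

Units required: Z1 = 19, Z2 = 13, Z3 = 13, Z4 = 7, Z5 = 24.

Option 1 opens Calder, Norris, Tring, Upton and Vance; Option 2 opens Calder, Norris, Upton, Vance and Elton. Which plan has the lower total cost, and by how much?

Option 1 is cheaper by 11.

Option 1: {Calder, Norris, Tring, Upton, Vance}: Z1→Calder 4·19=76, Z2→Norris 2·13=26, Z3→Calder 7·13=91, Z4→Tring 3·7=21, Z5→Calder 2·24=48. Service 262; fixed 84; total 346.
Option 2: {Calder, Norris, Upton, Vance, Elton}: Z1→Calder 4·19=76, Z2→Norris 2·13=26, Z3→Calder 7·13=91, Z4→Upton 3·7=21, Z5→Calder 2·24=48. Service 262; fixed 95; total 357.
Difference: |346 − 357| = 11.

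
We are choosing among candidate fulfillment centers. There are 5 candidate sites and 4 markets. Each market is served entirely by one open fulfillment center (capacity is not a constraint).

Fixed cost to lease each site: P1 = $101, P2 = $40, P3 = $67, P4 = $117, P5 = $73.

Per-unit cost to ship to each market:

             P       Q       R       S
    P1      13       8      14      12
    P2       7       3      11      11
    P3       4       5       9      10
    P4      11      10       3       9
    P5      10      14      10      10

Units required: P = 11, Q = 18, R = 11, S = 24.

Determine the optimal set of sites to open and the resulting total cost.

Open P2 and P4; minimum total cost 537.

For any fixed open set, each market goes to its cheapest open site; total = fixed + service.
{P2, P4}: P→P2 7·11=77, Q→P2 3·18=54, R→P4 3·11=33, S→P4 9·24=216. Service 380; fixed 157; total 537.
{P3}: service 473 + fixed 67 = 540
{P2, P3}: P→P3 4·11=44, Q→P2 3·18=54, R→P3 9·11=99, S→P3 10·24=240. Service 437; fixed 107; total 544.
{P1, P2, P3, P4, P5}: P→P3 4·11=44, Q→P2 3·18=54, R→P4 3·11=33, S→P4 9·24=216. Service 347; fixed 398; total 745.
No other subset beats 537.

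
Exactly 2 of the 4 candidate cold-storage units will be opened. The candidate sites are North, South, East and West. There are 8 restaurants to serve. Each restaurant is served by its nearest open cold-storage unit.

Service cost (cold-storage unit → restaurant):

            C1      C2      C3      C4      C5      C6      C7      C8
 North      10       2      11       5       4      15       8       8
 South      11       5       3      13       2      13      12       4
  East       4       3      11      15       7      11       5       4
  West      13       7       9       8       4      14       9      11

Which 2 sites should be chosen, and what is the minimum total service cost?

Choose South and East; total service cost 45.

With exactly 2 open, each restaurant uses its cheapest among the chosen.
{South, East}: C1→East 4, C2→East 3, C3→South 3, C4→South 13, C5→South 2, C6→East 11, C7→East 5, C8→South 4. Service cost 45.
{North, East}: service cost 46
{North, South}: service cost 47
Among all 6 size-2 choices, {South, East} is lowest.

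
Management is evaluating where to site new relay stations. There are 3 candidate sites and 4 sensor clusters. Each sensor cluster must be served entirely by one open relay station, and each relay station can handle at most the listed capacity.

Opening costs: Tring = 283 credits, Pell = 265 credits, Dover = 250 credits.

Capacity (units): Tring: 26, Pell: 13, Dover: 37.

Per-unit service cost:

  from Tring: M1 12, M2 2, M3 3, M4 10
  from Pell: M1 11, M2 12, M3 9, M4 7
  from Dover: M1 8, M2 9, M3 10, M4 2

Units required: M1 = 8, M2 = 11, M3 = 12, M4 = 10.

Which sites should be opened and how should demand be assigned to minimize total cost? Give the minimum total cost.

Open {Tring, Dover}: M1→Dover 8·8=64, M2→Tring 2·11=22, M3→Tring 3·12=36, M4→Dover 2·10=20.
Loads: Tring carries 23/26, Dover carries 18/37. Service 142; fixed 533; total 675.
Next best feasible plan costs 752.

Minimum total cost: 675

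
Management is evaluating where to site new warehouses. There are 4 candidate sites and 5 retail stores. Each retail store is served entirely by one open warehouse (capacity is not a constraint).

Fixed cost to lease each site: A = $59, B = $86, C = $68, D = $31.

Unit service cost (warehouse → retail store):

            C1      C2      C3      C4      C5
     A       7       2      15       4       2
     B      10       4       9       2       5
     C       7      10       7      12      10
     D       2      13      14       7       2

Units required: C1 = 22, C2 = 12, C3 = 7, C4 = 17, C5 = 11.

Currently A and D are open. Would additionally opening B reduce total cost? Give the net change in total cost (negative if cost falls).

Current service cost with {A, D}: 256.
Adding B: each retail store re-picks its cheapest; new service cost 187, saving 69.
Extra fixed cost: 86. Net change = 86 − 69 = 17.
(Totals: 346 → 363.)

No — net change +17 (cost rises by 17).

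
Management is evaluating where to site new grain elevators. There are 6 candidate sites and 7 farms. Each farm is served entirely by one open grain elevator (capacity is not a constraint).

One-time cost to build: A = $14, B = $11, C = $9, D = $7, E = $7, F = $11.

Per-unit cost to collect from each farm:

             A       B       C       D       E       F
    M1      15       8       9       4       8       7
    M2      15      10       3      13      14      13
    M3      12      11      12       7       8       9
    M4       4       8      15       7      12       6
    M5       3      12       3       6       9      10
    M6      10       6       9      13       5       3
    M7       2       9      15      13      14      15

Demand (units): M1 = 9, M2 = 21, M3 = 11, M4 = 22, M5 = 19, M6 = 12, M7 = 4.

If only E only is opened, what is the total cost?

Total cost: 1012

Each farm is assigned to its cheapest site among the open ones.
{E}: M1→E 8·9=72, M2→E 14·21=294, M3→E 8·11=88, M4→E 12·22=264, M5→E 9·19=171, M6→E 5·12=60, M7→E 14·4=56. Service 1005; fixed 7; total 1012.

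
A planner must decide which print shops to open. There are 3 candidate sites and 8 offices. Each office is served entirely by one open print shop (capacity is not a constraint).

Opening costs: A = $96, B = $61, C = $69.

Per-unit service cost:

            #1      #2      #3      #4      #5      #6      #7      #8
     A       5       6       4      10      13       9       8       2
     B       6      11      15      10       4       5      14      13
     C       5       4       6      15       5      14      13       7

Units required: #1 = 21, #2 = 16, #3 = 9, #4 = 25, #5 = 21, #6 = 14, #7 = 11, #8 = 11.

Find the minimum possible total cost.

Minimum total cost: 908

For any fixed open set, each office goes to its cheapest open site; total = fixed + service.
{A, B}: #1→A 5·21=105, #2→A 6·16=96, #3→A 4·9=36, #4→A 10·25=250, #5→B 4·21=84, #6→B 5·14=70, #7→A 8·11=88, #8→A 2·11=22. Service 751; fixed 157; total 908.
{A, B, C}: #1→A 5·21=105, #2→C 4·16=64, #3→A 4·9=36, #4→A 10·25=250, #5→B 4·21=84, #6→B 5·14=70, #7→A 8·11=88, #8→A 2·11=22. Service 719; fixed 226; total 945.
{A, C}: #1→A 5·21=105, #2→C 4·16=64, #3→A 4·9=36, #4→A 10·25=250, #5→C 5·21=105, #6→A 9·14=126, #7→A 8·11=88, #8→A 2·11=22. Service 796; fixed 165; total 961.
{B}: service 1138 + fixed 61 = 1199
No other subset beats 908.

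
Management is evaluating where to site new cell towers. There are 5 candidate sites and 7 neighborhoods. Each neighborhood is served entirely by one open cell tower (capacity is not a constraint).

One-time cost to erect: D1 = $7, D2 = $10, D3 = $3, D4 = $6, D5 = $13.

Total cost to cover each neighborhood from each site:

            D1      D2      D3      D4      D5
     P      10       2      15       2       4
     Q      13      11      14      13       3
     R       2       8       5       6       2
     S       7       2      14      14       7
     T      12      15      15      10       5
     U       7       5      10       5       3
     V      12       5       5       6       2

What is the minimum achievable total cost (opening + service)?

For any fixed open set, each neighborhood goes to its cheapest open site; total = fixed + service.
{D5}: P→D5 4, Q→D5 3, R→D5 2, S→D5 7, T→D5 5, U→D5 3, V→D5 2. Service 26; fixed 13; total 39.
{D2, D5}: service 19 + fixed 23 = 42
{D3, D5}: service 26 + fixed 16 = 42
{D1, D2, D3, D4, D5}: service 19 + fixed 39 = 58
No other subset beats 39.

Minimum total cost: 39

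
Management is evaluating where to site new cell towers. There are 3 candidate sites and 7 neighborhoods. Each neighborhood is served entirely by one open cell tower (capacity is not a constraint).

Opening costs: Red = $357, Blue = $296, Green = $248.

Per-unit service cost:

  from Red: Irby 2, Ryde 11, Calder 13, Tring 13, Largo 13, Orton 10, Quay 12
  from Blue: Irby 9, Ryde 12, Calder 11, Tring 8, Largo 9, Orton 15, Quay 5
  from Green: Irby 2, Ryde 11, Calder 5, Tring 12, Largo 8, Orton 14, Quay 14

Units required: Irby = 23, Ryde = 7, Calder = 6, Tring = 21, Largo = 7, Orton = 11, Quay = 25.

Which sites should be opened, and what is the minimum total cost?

For any fixed open set, each neighborhood goes to its cheapest open site; total = fixed + service.
{Blue}: Irby→Blue 9·23=207, Ryde→Blue 12·7=84, Calder→Blue 11·6=66, Tring→Blue 8·21=168, Largo→Blue 9·7=63, Orton→Blue 15·11=165, Quay→Blue 5·25=125. Service 878; fixed 296; total 1174.
{Blue, Green}: service 656 + fixed 544 = 1200
{Green}: Irby→Green 2·23=46, Ryde→Green 11·7=77, Calder→Green 5·6=30, Tring→Green 12·21=252, Largo→Green 8·7=56, Orton→Green 14·11=154, Quay→Green 14·25=350. Service 965; fixed 248; total 1213.
{Red, Blue, Green}: Irby→Red 2·23=46, Ryde→Red 11·7=77, Calder→Green 5·6=30, Tring→Blue 8·21=168, Largo→Green 8·7=56, Orton→Red 10·11=110, Quay→Blue 5·25=125. Service 612; fixed 901; total 1513.
(All 7 nonempty subsets were checked; Blue only is lowest.)

Open Blue only; minimum total cost 1174.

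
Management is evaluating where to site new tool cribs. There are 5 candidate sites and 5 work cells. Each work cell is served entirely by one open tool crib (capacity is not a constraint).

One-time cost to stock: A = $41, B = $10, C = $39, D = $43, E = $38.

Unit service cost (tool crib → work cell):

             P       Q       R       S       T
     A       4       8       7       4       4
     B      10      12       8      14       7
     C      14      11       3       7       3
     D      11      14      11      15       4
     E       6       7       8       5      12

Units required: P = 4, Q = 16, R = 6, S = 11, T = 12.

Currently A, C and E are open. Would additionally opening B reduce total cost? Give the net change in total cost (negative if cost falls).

No — net change +10 (cost rises by 10).

Current service cost with {A, C, E}: 226.
Adding B: each work cell re-picks its cheapest; new service cost 226, saving 0.
Extra fixed cost: 10. Net change = 10 − 0 = 10.
(Totals: 344 → 354.)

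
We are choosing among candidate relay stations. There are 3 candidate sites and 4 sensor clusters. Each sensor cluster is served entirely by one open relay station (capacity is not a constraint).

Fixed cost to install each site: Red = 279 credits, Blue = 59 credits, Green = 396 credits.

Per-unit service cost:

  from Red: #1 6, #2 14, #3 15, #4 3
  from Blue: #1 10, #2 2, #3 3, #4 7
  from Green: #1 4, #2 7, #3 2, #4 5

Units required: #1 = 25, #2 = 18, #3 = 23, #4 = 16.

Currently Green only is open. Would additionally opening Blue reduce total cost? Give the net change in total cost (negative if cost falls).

Current service cost with {Green}: 352.
Adding Blue: each sensor cluster re-picks its cheapest; new service cost 262, saving 90.
Extra fixed cost: 59. Net change = 59 − 90 = -31.
(Totals: 748 → 717.)

Yes — net change −31 (cost falls by 31).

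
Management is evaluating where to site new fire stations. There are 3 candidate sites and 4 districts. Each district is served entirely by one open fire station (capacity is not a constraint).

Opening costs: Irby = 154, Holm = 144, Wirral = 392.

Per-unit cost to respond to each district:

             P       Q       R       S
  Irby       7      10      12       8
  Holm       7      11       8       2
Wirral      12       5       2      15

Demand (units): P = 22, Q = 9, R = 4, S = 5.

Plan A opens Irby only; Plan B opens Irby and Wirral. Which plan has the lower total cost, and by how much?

Plan A is cheaper by 307.

Plan A: {Irby}: P→Irby 7·22=154, Q→Irby 10·9=90, R→Irby 12·4=48, S→Irby 8·5=40. Service 332; fixed 154; total 486.
Plan B: {Irby, Wirral}: P→Irby 7·22=154, Q→Wirral 5·9=45, R→Wirral 2·4=8, S→Irby 8·5=40. Service 247; fixed 546; total 793.
Difference: |486 − 793| = 307.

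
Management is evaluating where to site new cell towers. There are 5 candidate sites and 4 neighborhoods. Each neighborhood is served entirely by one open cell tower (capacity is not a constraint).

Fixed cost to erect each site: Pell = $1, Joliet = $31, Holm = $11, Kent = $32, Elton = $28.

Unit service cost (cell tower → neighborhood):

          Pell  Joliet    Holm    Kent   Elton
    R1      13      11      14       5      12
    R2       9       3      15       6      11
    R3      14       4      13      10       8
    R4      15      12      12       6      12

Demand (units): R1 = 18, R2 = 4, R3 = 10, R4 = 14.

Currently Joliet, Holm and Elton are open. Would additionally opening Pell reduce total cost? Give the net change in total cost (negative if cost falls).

Current service cost with {Joliet, Holm, Elton}: 418.
Adding Pell: each neighborhood re-picks its cheapest; new service cost 418, saving 0.
Extra fixed cost: 1. Net change = 1 − 0 = 1.
(Totals: 488 → 489.)

No — net change +1 (cost rises by 1).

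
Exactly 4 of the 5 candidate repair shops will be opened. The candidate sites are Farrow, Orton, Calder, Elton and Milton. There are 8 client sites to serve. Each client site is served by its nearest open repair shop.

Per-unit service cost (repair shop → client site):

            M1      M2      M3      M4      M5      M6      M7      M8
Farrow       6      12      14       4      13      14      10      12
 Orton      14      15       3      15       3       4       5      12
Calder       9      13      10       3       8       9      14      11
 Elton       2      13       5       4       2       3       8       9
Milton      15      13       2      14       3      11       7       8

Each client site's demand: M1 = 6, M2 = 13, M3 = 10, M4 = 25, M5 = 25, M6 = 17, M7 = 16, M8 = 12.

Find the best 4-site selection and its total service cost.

Choose Orton, Calder, Elton and Milton; total service cost 553.

With exactly 4 open, each client site uses its cheapest among the chosen.
{Orton, Calder, Elton, Milton}: M1→Elton 2·6=12, M2→Calder 13·13=169, M3→Milton 2·10=20, M4→Calder 3·25=75, M5→Elton 2·25=50, M6→Elton 3·17=51, M7→Orton 5·16=80, M8→Milton 8·12=96. Service cost 553.
{Farrow, Orton, Calder, Elton}: service cost 562
{Farrow, Orton, Elton, Milton}: service cost 565
Among all 5 size-4 choices, {Orton, Calder, Elton, Milton} is lowest.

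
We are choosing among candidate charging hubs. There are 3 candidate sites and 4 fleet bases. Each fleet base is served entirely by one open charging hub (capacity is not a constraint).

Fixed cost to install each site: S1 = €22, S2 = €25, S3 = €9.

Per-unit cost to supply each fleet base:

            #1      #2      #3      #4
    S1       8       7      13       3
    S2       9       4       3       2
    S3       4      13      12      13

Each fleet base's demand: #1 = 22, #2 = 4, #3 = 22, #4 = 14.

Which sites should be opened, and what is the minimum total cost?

For any fixed open set, each fleet base goes to its cheapest open site; total = fixed + service.
{S2, S3}: #1→S3 4·22=88, #2→S2 4·4=16, #3→S2 3·22=66, #4→S2 2·14=28. Service 198; fixed 34; total 232.
{S1, S2, S3}: service 198 + fixed 56 = 254
{S1, S2}: service 286 + fixed 47 = 333
{S3}: service 586 + fixed 9 = 595
No other subset beats 232.

Open S2 and S3; minimum total cost 232.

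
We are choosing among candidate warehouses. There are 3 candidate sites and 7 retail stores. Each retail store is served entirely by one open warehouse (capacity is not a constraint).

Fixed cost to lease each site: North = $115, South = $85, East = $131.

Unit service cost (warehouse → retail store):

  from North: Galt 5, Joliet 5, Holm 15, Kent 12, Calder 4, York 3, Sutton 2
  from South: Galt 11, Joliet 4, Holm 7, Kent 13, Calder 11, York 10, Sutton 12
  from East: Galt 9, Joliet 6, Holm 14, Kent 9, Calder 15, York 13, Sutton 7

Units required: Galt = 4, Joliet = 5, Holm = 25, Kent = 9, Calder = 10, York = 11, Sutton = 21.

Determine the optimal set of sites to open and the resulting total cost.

For any fixed open set, each retail store goes to its cheapest open site; total = fixed + service.
{North, South}: Galt→North 5·4=20, Joliet→South 4·5=20, Holm→South 7·25=175, Kent→North 12·9=108, Calder→North 4·10=40, York→North 3·11=33, Sutton→North 2·21=42. Service 438; fixed 200; total 638.
{North, South, East}: service 411 + fixed 331 = 742
{North}: Galt→North 5·4=20, Joliet→North 5·5=25, Holm→North 15·25=375, Kent→North 12·9=108, Calder→North 4·10=40, York→North 3·11=33, Sutton→North 2·21=42. Service 643; fixed 115; total 758.
{South}: service 828 + fixed 85 = 913
(All 7 nonempty subsets were checked; North and South is lowest.)

Open North and South; minimum total cost 638.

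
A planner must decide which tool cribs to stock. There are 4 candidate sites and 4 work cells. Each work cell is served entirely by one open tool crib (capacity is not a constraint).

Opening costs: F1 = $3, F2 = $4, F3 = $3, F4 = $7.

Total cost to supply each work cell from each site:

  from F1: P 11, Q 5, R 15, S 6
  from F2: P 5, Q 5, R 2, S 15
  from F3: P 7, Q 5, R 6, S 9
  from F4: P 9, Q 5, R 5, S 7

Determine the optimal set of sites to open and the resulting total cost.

For any fixed open set, each work cell goes to its cheapest open site; total = fixed + service.
{F1, F2}: P→F2 5, Q→F1 5, R→F2 2, S→F1 6. Service 18; fixed 7; total 25.
{F1, F2, F3}: service 18 + fixed 10 = 28
{F2, F3}: P→F2 5, Q→F2 5, R→F2 2, S→F3 9. Service 21; fixed 7; total 28.
{F1, F2, F3, F4}: service 18 + fixed 17 = 35
(All 15 nonempty subsets were checked; F1 and F2 is lowest.)

Open F1 and F2; minimum total cost 25.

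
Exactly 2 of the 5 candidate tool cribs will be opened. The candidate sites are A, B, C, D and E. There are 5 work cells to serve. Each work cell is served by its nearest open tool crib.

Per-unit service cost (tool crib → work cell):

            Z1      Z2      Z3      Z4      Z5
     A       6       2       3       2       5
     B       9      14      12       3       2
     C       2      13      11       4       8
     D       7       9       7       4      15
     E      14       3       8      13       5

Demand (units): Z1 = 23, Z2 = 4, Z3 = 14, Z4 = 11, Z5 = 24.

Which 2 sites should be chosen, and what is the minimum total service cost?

Choose A and C; total service cost 238.

With exactly 2 open, each work cell uses its cheapest among the chosen.
{A, C}: Z1→C 2·23=46, Z2→A 2·4=8, Z3→A 3·14=42, Z4→A 2·11=22, Z5→A 5·24=120. Service cost 238.
{A, B}: service cost 258
{A, D}: service cost 330
Among all 10 size-2 choices, {A, C} is lowest.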